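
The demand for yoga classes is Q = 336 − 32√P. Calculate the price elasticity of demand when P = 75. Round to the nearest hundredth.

At P = 75, Q = 58.8719.
dQ/dP = −32/(2√P) = −32/(2·8.6603).
Point elasticity E = (dQ/dP)·(P/Q) = -1.8475 × 75/58.8719 ≈ -2.35.
|E| > 1, so demand is elastic at this price.

-2.35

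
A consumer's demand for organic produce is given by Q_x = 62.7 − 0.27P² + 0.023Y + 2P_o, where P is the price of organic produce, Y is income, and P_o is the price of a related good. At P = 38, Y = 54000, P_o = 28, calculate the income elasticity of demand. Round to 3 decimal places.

1.279

First evaluate Q_x: 62.7 − 0.27(38)² + 0.023(54000) + 2(28) = 62.7 − 389.88 + 1242 + 56 = 970.82.
∂Q_x/∂Y = +0.023, so E_I = 0.023·(54000/970.82) ≈ 1.279.
E_I > 1: normal good (luxury).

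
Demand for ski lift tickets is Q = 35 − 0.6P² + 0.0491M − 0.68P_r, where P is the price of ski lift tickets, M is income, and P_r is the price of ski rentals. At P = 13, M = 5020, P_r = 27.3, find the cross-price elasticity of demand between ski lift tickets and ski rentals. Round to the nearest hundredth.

-0.11

Q = 35 − 0.6(13)² + 0.0491(5020) − 0.68(27.3) = 35 − 101.4 + 246.482 − 18.564 = 161.518.
∂Q/∂P_r = −0.68, so E_xy = -0.68·(27.3/161.518) ≈ -0.11.
E_xy < 0: the goods are complements.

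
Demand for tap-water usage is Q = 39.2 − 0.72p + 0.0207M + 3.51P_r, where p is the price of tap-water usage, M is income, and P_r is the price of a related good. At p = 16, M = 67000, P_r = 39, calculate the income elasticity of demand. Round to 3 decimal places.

0.894

Q = 39.2 − 0.72(16) + 0.0207(67000) + 3.51(39) = 39.2 − 11.52 + 1386.9 + 136.89 = 1551.47.
∂Q/∂M = +0.0207, so E_I = 0.0207·(67000/1551.47) ≈ 0.894.
E_I ∈ (0,1): normal good (necessity).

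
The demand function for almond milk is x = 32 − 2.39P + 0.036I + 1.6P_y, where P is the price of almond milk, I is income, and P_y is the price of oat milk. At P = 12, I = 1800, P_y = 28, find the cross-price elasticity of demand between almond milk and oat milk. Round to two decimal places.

0.40

First evaluate x: 32 − 2.39(12) + 0.036(1800) + 1.6(28) = 32 − 28.68 + 64.8 + 44.8 = 112.92.
∂x/∂P_y = +1.6, so E_xy = 1.6·(28/112.92) ≈ 0.40.
E_xy > 0: the goods are substitutes.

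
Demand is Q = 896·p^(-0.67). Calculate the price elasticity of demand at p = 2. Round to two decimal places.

-0.67

For a Cobb–Douglas (constant-elasticity) form Q = A·p^α·…, the elasticity with respect to p equals the exponent α at every point.
Here the exponent on p is -0.67, so the price elasticity of demand is -0.67.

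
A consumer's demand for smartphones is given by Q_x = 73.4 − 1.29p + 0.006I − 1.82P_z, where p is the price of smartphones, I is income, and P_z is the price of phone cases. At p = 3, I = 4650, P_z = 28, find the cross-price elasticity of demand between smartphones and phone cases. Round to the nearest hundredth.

-1.10

Substituting, Q_x = 73.4 − 1.29(3) + 0.006(4650) − 1.82(28) = 73.4 − 3.87 + 27.9 − 50.96 = 46.47.
∂Q_x/∂P_z = −1.82, so E_xy = -1.82·(28/46.47) ≈ -1.10.
E_xy < 0: the goods are complements.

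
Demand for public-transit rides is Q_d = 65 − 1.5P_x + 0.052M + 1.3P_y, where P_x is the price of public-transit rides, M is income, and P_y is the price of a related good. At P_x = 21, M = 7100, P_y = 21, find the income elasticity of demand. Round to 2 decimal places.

At the given point, Q_d = 65 − 1.5(21) + 0.052(7100) + 1.3(21) = 65 − 31.5 + 369.2 + 27.3 = 430.
∂Q_d/∂M = +0.052, so E_I = 0.052·(7100/430) ≈ 0.86.
E_I ∈ (0,1): normal good (necessity).

0.86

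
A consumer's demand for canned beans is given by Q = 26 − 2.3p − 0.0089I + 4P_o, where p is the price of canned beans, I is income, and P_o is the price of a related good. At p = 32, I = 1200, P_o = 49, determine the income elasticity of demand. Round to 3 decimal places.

At the given point, Q = 26 − 2.3(32) − 0.0089(1200) + 4(49) = 26 − 73.6 − 10.68 + 196 = 137.72.
∂Q/∂I = −0.0089, so E_I = -0.0089·(1200/137.72) ≈ -0.078.
E_I < 0: inferior good.

-0.078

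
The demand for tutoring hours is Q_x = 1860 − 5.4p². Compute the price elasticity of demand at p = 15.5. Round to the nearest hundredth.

At p = 15.5, Q_x = 562.65.
dQ_x/dp = −2·5.4·p = −167.4.
Point elasticity E = (dQ_x/dp)·(p/Q_x) = -167.4 × 15.5/562.65 ≈ -4.61.
|E| > 1, so demand is elastic at this price.

-4.61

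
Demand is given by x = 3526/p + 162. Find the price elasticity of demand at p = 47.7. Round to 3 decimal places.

At p = 47.7, x = 235.9203.
dx/dp = −3526/p² = −1.5497.
Point elasticity E = (dx/dp)·(p/x) = -1.5497 × 47.7/235.9203 ≈ -0.313.
|E| < 1, so demand is inelastic at this price.

-0.313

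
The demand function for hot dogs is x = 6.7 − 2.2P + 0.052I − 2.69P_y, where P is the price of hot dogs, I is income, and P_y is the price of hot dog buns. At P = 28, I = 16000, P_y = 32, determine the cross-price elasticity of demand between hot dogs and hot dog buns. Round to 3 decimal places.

-0.125

x = 6.7 − 2.2(28) + 0.052(16000) − 2.69(32) = 6.7 − 61.6 + 832 − 86.08 = 691.02.
∂x/∂P_y = −2.69, so E_xy = -2.69·(32/691.02) ≈ -0.125.
E_xy < 0: the goods are complements.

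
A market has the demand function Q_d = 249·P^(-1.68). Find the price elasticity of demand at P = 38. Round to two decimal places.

-1.68

For a Cobb–Douglas (constant-elasticity) form Q_d = A·P^α·…, the elasticity with respect to P equals the exponent α at every point.
Here the exponent on P is -1.68, so the price elasticity of demand is -1.68.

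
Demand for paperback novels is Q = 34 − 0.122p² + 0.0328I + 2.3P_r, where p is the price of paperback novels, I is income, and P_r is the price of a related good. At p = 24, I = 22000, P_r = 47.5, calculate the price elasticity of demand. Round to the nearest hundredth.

Q = 34 − 0.122(24)² + 0.0328(22000) + 2.3(47.5) = 34 − 70.272 + 721.6 + 109.25 = 794.578.
∂Q/∂p = −2·0.122·p = -5.856, so E_p = -5.856·(24/794.578) ≈ -0.18.
|E_p| < 1: demand is inelastic.

-0.18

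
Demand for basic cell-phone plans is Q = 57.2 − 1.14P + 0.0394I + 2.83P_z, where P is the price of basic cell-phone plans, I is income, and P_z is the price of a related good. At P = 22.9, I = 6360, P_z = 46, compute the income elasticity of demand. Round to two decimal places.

0.61

Evaluating quantity at (P, I, P_z) gives Q = 57.2 − 1.14(22.9) + 0.0394(6360) + 2.83(46) = 57.2 − 26.106 + 250.584 + 130.18 = 411.858.
∂Q/∂I = +0.0394, so E_I = 0.0394·(6360/411.858) ≈ 0.61.
E_I ∈ (0,1): normal good (necessity).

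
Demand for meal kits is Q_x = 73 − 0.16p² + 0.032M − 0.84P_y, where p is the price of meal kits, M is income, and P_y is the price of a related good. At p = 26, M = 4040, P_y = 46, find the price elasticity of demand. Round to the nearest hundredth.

-3.90

Substituting, Q_x = 73 − 0.16(26)² + 0.032(4040) − 0.84(46) = 73 − 108.16 + 129.28 − 38.64 = 55.48.
∂Q_x/∂p = −2·0.16·p = -8.32, so E_p = -8.32·(26/55.48) ≈ -3.90.
|E_p| > 1: demand is elastic.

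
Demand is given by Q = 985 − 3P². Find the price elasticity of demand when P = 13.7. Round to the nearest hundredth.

At P = 13.7, Q = 421.93.
dQ/dP = −2·3·P = −82.2.
Point elasticity E = (dQ/dP)·(P/Q) = -82.2 × 13.7/421.93 ≈ -2.67.
|E| > 1, so demand is elastic at this price.

-2.67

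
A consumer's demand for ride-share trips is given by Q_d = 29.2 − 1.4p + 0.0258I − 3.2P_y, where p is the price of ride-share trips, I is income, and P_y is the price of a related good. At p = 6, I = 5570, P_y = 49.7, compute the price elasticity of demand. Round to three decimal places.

-1.537

Evaluating quantity at (p, I, P_y) gives Q_d = 29.2 − 1.4(6) + 0.0258(5570) − 3.2(49.7) = 29.2 − 8.4 + 143.706 − 159.04 = 5.466.
∂Q_d/∂p = −1.4, so E_p = (−1.4)·(6/5.466) ≈ -1.537.
|E_p| > 1: demand is elastic.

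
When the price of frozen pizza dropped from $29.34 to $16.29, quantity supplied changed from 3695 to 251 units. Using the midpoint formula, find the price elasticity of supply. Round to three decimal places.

%ΔQ = (251 − 3695)/[(3695 + 251)/2] = -3444/1973 ≈ -1.7456.
%Δp = (16.29 − 29.34)/[(29.34 + 16.29)/2] = -13.05/22.815 ≈ -0.5720.
Arc elasticity E = %ΔQ/%Δp ≈ -1.7456/-0.5720 ≈ 3.052.
|E| > 1: supply is elastic over this range.

3.052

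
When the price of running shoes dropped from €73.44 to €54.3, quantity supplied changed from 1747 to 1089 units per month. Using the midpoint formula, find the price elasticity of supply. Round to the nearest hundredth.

1.55

%Δq = (1089 − 1747)/[(1747 + 1089)/2] = -658/1418 ≈ -0.4640.
%Δp = (54.3 − 73.44)/[(73.44 + 54.3)/2] = -19.14/63.87 ≈ -0.2997.
Arc elasticity E = %Δq/%Δp ≈ -0.4640/-0.2997 ≈ 1.55.
|E| > 1: supply is elastic over this range.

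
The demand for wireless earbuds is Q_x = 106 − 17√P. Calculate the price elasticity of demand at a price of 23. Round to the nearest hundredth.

At P = 23, Q_x = 24.4709.
dQ_x/dP = −17/(2√P) = −17/(2·4.7958).
Point elasticity E = (dQ_x/dP)·(P/Q_x) = -1.7724 × 23/24.4709 ≈ -1.67.
|E| > 1, so demand is elastic at this price.

-1.67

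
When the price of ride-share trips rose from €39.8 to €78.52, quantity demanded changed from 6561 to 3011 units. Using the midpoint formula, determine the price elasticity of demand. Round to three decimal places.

-1.133

%Δq = (3011 − 6561)/[(6561 + 3011)/2] = -3550/4786 ≈ -0.7417.
%ΔP = (78.52 − 39.8)/[(39.8 + 78.52)/2] = 38.72/59.16 ≈ 0.6545.
Arc elasticity E = %Δq/%ΔP ≈ -0.7417/0.6545 ≈ -1.133.
|E| > 1: demand is elastic over this range.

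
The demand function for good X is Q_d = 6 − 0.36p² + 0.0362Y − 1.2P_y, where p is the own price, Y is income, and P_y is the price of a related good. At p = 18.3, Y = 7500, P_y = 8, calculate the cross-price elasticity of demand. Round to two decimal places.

First evaluate Q_d: 6 − 0.36(18.3)² + 0.0362(7500) − 1.2(8) = 6 − 120.5604 + 271.5 − 9.6 = 147.3396.
∂Q_d/∂P_y = −1.2, so E_xy = -1.2·(8/147.3396) ≈ -0.07.
E_xy < 0: the goods are complements.

-0.07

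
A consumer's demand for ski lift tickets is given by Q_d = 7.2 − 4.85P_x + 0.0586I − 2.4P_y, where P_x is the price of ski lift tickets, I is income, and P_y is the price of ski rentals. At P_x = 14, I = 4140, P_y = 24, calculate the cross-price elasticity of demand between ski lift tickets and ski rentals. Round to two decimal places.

At the given point, Q_d = 7.2 − 4.85(14) + 0.0586(4140) − 2.4(24) = 7.2 − 67.9 + 242.604 − 57.6 = 124.304.
∂Q_d/∂P_y = −2.4, so E_xy = -2.4·(24/124.304) ≈ -0.46.
E_xy < 0: the goods are complements.

-0.46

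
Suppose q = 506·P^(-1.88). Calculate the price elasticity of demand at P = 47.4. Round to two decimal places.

For a Cobb–Douglas (constant-elasticity) form q = A·P^α·…, the elasticity with respect to P equals the exponent α at every point.
Here the exponent on P is -1.88, so the price elasticity of demand is -1.88.

-1.88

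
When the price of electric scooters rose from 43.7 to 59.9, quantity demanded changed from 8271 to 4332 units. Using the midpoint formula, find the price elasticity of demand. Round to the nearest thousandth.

%Δq = (4332 − 8271)/[(8271 + 4332)/2] = -3939/6301.5 ≈ -0.6251.
%Δp = (59.9 − 43.7)/[(43.7 + 59.9)/2] = 16.2/51.8 ≈ 0.3127.
Arc elasticity E = %Δq/%Δp ≈ -0.6251/0.3127 ≈ -1.999.
|E| > 1: demand is elastic over this range.

-1.999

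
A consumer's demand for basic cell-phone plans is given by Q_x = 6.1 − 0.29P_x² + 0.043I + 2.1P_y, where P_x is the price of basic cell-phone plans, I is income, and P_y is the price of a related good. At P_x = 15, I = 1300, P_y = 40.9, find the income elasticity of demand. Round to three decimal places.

0.676

At the given point, Q_x = 6.1 − 0.29(15)² + 0.043(1300) + 2.1(40.9) = 6.1 − 65.25 + 55.9 + 85.89 = 82.64.
∂Q_x/∂I = +0.043, so E_I = 0.043·(1300/82.64) ≈ 0.676.
E_I ∈ (0,1): normal good (necessity).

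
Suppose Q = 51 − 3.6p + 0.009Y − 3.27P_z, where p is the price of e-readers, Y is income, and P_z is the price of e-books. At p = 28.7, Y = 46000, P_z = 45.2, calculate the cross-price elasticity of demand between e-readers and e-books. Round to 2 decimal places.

Q = 51 − 3.6(28.7) + 0.009(46000) − 3.27(45.2) = 51 − 103.32 + 414 − 147.804 = 213.876.
∂Q/∂P_z = −3.27, so E_xy = -3.27·(45.2/213.876) ≈ -0.69.
E_xy < 0: the goods are complements.

-0.69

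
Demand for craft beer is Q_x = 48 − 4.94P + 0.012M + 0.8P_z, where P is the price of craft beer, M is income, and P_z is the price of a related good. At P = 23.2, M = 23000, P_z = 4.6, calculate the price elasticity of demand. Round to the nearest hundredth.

At the given point, Q_x = 48 − 4.94(23.2) + 0.012(23000) + 0.8(4.6) = 48 − 114.608 + 276 + 3.68 = 213.072.
∂Q_x/∂P = −4.94, so E_p = (−4.94)·(23.2/213.072) ≈ -0.54.
|E_p| < 1: demand is inelastic.

-0.54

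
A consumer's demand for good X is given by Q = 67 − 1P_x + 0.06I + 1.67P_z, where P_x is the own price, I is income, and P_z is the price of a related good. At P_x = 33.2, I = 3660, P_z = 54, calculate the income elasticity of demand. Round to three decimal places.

First evaluate Q: 67 − 1(33.2) + 0.06(3660) + 1.67(54) = 67 − 33.2 + 219.6 + 90.18 = 343.58.
∂Q/∂I = +0.06, so E_I = 0.06·(3660/343.58) ≈ 0.639.
E_I ∈ (0,1): normal good (necessity).

0.639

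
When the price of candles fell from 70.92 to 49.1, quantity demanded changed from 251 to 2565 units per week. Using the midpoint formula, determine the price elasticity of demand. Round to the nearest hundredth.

-4.52

%Δq = (2565 − 251)/[(251 + 2565)/2] = 2314/1408 ≈ 1.6435.
%Δp = (49.1 − 70.92)/[(70.92 + 49.1)/2] = -21.82/60.01 ≈ -0.3636.
Arc elasticity E = %Δq/%Δp ≈ 1.6435/-0.3636 ≈ -4.52.
|E| > 1: demand is elastic over this range.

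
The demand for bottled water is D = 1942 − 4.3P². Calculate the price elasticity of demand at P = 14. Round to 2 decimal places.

At P = 14, D = 1099.2.
dD/dP = −2·4.3·P = −120.4.
Point elasticity E = (dD/dP)·(P/D) = -120.4 × 14/1099.2 ≈ -1.53.
|E| > 1, so demand is elastic at this price.

-1.53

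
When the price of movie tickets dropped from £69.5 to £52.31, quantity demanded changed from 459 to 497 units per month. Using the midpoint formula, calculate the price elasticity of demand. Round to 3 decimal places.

-0.282

%ΔQ = (497 − 459)/[(459 + 497)/2] = 38/478 ≈ 0.0795.
%ΔP = (52.31 − 69.5)/[(69.5 + 52.31)/2] = -17.19/60.905 ≈ -0.2822.
Arc elasticity E = %ΔQ/%ΔP ≈ 0.0795/-0.2822 ≈ -0.282.
|E| < 1: demand is inelastic over this range.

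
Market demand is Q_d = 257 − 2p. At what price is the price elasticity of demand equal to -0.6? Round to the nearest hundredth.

48.19

Set −bp/(a − bp) = −0.6 ⇒ bp = 0.6(a − bp) ⇒ bp(1+0.6) = 0.6·a.
p = 0.6·257/(2·1.6) ≈ 48.19.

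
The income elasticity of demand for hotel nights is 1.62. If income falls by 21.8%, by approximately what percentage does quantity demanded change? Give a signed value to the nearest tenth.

%ΔQ ≈ E × %ΔI = (1.62) × (-21.8%) ≈ -35.3%.

-35.3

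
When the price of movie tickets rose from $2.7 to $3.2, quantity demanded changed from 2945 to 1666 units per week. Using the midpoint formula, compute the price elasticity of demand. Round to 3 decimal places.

%Δq = (1666 − 2945)/[(2945 + 1666)/2] = -1279/2305.5 ≈ -0.5548.
%ΔP = (3.2 − 2.7)/[(2.7 + 3.2)/2] = 0.5/2.95 ≈ 0.1695.
Arc elasticity E = %Δq/%ΔP ≈ -0.5548/0.1695 ≈ -3.273.
|E| > 1: demand is elastic over this range.

-3.273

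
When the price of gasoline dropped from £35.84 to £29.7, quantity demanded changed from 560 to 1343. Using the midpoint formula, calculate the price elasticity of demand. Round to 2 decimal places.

-4.39

%ΔQ = (1343 − 560)/[(560 + 1343)/2] = 783/951.5 ≈ 0.8229.
%ΔP = (29.7 − 35.84)/[(35.84 + 29.7)/2] = -6.14/32.77 ≈ -0.1874.
Arc elasticity E = %ΔQ/%ΔP ≈ 0.8229/-0.1874 ≈ -4.39.
|E| > 1: demand is elastic over this range.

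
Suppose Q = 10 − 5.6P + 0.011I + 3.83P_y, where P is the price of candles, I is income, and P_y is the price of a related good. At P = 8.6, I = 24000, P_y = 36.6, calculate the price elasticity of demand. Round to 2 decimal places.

-0.13

At the given point, Q = 10 − 5.6(8.6) + 0.011(24000) + 3.83(36.6) = 10 − 48.16 + 264 + 140.178 = 366.018.
∂Q/∂P = −5.6, so E_p = (−5.6)·(8.6/366.018) ≈ -0.13.
|E_p| < 1: demand is inelastic.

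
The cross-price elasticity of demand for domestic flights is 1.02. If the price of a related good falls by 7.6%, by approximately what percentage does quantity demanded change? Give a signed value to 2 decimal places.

-7.75

%ΔQ ≈ E × %ΔP_y = (1.02) × (-7.6%) ≈ -7.75%.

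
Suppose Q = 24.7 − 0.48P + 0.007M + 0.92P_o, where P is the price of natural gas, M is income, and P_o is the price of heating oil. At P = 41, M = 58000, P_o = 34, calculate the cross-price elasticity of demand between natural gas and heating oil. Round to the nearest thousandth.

0.071

Evaluating quantity at (P, M, P_o) gives Q = 24.7 − 0.48(41) + 0.007(58000) + 0.92(34) = 24.7 − 19.68 + 406 + 31.28 = 442.3.
∂Q/∂P_o = +0.92, so E_xy = 0.92·(34/442.3) ≈ 0.071.
E_xy > 0: the goods are substitutes.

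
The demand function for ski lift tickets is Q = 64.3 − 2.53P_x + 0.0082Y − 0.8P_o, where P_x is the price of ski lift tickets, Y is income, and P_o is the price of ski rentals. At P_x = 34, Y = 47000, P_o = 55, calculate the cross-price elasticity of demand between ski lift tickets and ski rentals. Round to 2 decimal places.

-0.14

Evaluating quantity at (P_x, Y, P_o) gives Q = 64.3 − 2.53(34) + 0.0082(47000) − 0.8(55) = 64.3 − 86.02 + 385.4 − 44 = 319.68.
∂Q/∂P_o = −0.8, so E_xy = -0.8·(55/319.68) ≈ -0.14.
E_xy < 0: the goods are complements.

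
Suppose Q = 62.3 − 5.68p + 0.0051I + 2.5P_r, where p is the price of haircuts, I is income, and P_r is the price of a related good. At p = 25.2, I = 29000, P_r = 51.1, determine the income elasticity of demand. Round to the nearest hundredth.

0.76

Evaluating quantity at (p, I, P_r) gives Q = 62.3 − 5.68(25.2) + 0.0051(29000) + 2.5(51.1) = 62.3 − 143.136 + 147.9 + 127.75 = 194.814.
∂Q/∂I = +0.0051, so E_I = 0.0051·(29000/194.814) ≈ 0.76.
E_I ∈ (0,1): normal good (necessity).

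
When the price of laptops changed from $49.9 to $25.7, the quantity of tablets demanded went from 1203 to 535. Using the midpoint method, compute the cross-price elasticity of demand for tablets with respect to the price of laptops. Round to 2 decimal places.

1.20

%ΔQ_x = (535 − 1203)/[(1203+535)/2] = -668/869 ≈ -0.7687.
%ΔP_y = (25.7 − 49.9)/[(49.9+25.7)/2] ≈ -0.6402.
E_xy = -0.7687/-0.6402 ≈ 1.20.
E_xy > 0, so tablets and laptops are substitutes.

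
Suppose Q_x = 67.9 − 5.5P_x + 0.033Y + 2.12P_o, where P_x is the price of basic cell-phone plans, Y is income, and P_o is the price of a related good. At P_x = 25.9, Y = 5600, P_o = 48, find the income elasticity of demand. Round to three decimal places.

First evaluate Q_x: 67.9 − 5.5(25.9) + 0.033(5600) + 2.12(48) = 67.9 − 142.45 + 184.8 + 101.76 = 212.01.
∂Q_x/∂Y = +0.033, so E_I = 0.033·(5600/212.01) ≈ 0.872.
E_I ∈ (0,1): normal good (necessity).

0.872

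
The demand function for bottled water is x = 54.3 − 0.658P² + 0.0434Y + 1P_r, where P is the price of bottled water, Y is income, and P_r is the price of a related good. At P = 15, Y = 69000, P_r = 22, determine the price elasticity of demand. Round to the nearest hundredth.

-0.10

At the given point, x = 54.3 − 0.658(15)² + 0.0434(69000) + 1(22) = 54.3 − 148.05 + 2994.6 + 22 = 2922.85.
∂x/∂P = −2·0.658·P = -19.74, so E_p = -19.74·(15/2922.85) ≈ -0.10.
|E_p| < 1: demand is inelastic.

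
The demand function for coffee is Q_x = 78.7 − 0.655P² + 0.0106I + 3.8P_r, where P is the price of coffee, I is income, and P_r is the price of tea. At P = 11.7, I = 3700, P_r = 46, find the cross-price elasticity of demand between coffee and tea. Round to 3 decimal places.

Evaluating quantity at (P, I, P_r) gives Q_x = 78.7 − 0.655(11.7)² + 0.0106(3700) + 3.8(46) = 78.7 − 89.663 + 39.22 + 174.8 = 203.0571.
∂Q_x/∂P_r = +3.8, so E_xy = 3.8·(46/203.0571) ≈ 0.861.
E_xy > 0: the goods are substitutes.

0.861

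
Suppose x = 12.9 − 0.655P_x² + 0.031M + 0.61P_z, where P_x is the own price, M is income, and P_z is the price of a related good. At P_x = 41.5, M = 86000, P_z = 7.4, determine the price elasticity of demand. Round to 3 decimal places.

-1.451

x = 12.9 − 0.655(41.5)² + 0.031(86000) + 0.61(7.4) = 12.9 − 1128.0738 + 2666 + 4.514 = 1555.3403.
∂x/∂P_x = −2·0.655·P_x = -54.365, so E_p = -54.365·(41.5/1555.3403) ≈ -1.451.
|E_p| > 1: demand is elastic.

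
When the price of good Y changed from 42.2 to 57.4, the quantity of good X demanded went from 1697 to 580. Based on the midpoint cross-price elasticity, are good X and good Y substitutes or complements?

complements

%ΔQ_x = (580 − 1697)/[(1697+580)/2] = -1117/1138.5 ≈ -0.9811.
%ΔP_y = (57.4 − 42.2)/[(42.2+57.4)/2] ≈ 0.3052.
E_xy = -0.9811/0.3052 ≈ -3.214.
E_xy < 0, so the goods are complements.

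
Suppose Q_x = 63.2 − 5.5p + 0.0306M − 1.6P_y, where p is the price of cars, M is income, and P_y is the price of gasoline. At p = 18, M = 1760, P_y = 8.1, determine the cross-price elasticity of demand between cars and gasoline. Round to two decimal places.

-2.54

First evaluate Q_x: 63.2 − 5.5(18) + 0.0306(1760) − 1.6(8.1) = 63.2 − 99 + 53.856 − 12.96 = 5.096.
∂Q_x/∂P_y = −1.6, so E_xy = -1.6·(8.1/5.096) ≈ -2.54.
E_xy < 0: the goods are complements.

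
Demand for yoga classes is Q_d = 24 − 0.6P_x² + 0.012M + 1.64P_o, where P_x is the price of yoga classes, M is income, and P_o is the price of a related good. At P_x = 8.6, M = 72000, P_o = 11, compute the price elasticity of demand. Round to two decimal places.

First evaluate Q_d: 24 − 0.6(8.6)² + 0.012(72000) + 1.64(11) = 24 − 44.376 + 864 + 18.04 = 861.664.
∂Q_d/∂P_x = −2·0.6·P_x = -10.32, so E_p = -10.32·(8.6/861.664) ≈ -0.10.
|E_p| < 1: demand is inelastic.

-0.10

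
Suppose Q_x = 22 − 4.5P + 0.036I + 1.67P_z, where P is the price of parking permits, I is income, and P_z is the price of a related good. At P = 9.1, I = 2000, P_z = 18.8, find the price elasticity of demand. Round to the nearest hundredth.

-0.48

First evaluate Q_x: 22 − 4.5(9.1) + 0.036(2000) + 1.67(18.8) = 22 − 40.95 + 72 + 31.396 = 84.446.
∂Q_x/∂P = −4.5, so E_p = (−4.5)·(9.1/84.446) ≈ -0.48.
|E_p| < 1: demand is inelastic.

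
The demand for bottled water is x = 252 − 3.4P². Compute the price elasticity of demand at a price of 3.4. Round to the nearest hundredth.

At P = 3.4, x = 212.696.
dx/dP = −2·3.4·P = −23.12.
Point elasticity E = (dx/dP)·(P/x) = -23.12 × 3.4/212.696 ≈ -0.37.
|E| < 1, so demand is inelastic at this price.

-0.37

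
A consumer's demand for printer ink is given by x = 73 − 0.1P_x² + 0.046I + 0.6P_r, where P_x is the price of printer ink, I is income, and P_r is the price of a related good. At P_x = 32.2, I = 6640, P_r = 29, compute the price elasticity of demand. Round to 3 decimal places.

-0.710

Substituting, x = 73 − 0.1(32.2)² + 0.046(6640) + 0.6(29) = 73 − 103.684 + 305.44 + 17.4 = 292.156.
∂x/∂P_x = −2·0.1·P_x = -6.44, so E_p = -6.44·(32.2/292.156) ≈ -0.710.
|E_p| < 1: demand is inelastic.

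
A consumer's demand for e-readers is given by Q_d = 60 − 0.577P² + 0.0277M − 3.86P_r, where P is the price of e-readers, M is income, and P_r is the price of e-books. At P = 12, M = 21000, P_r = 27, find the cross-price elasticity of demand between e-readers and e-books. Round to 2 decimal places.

Substituting, Q_d = 60 − 0.577(12)² + 0.0277(21000) − 3.86(27) = 60 − 83.088 + 581.7 − 104.22 = 454.392.
∂Q_d/∂P_r = −3.86, so E_xy = -3.86·(27/454.392) ≈ -0.23.
E_xy < 0: the goods are complements.

-0.23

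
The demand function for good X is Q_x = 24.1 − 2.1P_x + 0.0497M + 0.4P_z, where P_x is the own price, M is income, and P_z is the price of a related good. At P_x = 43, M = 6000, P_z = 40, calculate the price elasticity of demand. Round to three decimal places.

Evaluating quantity at (P_x, M, P_z) gives Q_x = 24.1 − 2.1(43) + 0.0497(6000) + 0.4(40) = 24.1 − 90.3 + 298.2 + 16 = 248.
∂Q_x/∂P_x = −2.1, so E_p = (−2.1)·(43/248) ≈ -0.364.
|E_p| < 1: demand is inelastic.

-0.364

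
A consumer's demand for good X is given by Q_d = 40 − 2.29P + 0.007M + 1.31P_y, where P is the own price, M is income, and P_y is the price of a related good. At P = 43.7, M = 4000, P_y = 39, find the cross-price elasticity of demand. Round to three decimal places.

Substituting, Q_d = 40 − 2.29(43.7) + 0.007(4000) + 1.31(39) = 40 − 100.073 + 28 + 51.09 = 19.017.
∂Q_d/∂P_y = +1.31, so E_xy = 1.31·(39/19.017) ≈ 2.687.
E_xy > 0: the goods are substitutes.

2.687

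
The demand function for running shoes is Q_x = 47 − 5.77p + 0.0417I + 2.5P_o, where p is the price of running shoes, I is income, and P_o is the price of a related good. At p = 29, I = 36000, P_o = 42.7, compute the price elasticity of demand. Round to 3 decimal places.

At the given point, Q_x = 47 − 5.77(29) + 0.0417(36000) + 2.5(42.7) = 47 − 167.33 + 1501.2 + 106.75 = 1487.62.
∂Q_x/∂p = −5.77, so E_p = (−5.77)·(29/1487.62) ≈ -0.112.
|E_p| < 1: demand is inelastic.

-0.112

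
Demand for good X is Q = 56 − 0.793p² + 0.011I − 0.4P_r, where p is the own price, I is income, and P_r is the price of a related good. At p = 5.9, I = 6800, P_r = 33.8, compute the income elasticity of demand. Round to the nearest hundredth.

0.83

Substituting, Q = 56 − 0.793(5.9)² + 0.011(6800) − 0.4(33.8) = 56 − 27.6043 + 74.8 − 13.52 = 89.6757.
∂Q/∂I = +0.011, so E_I = 0.011·(6800/89.6757) ≈ 0.83.
E_I ∈ (0,1): normal good (necessity).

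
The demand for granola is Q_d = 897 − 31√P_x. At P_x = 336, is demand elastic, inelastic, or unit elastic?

At P_x = 336, Q_d = 328.7606.
dQ_d/dP_x = −31/(2√P_x) = −31/(2·18.3303).
Point elasticity E = (dQ_d/dP_x)·(P_x/Q_d) = -0.8456 × 336/328.7606 ≈ -0.864.
|E| ≈ 0.864 < 1, so demand is inelastic.

inelastic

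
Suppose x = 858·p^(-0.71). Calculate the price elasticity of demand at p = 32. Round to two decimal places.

-0.71

For a Cobb–Douglas (constant-elasticity) form x = A·p^α·…, the elasticity with respect to p equals the exponent α at every point.
Here the exponent on p is -0.71, so the price elasticity of demand is -0.71.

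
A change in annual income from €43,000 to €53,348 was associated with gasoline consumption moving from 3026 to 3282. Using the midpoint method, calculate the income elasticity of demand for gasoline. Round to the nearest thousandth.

0.378

%ΔQ = (3282 − 3026)/[(3026+3282)/2] = 256/3154 ≈ 0.0812.
%ΔI = (53,348 − 43,000)/[(43,000+53,348)/2] = 10348/48174 ≈ 0.2148.
E_I = %ΔQ/%ΔI ≈ 0.378.
E_I ∈ (0,1): normal good (necessity).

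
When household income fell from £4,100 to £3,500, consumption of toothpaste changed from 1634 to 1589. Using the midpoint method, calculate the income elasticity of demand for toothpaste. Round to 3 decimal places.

%ΔQ = (1589 − 1634)/[(1634+1589)/2] = -45/1611.5 ≈ -0.0279.
%ΔI = (3,500 − 4,100)/[(4,100+3,500)/2] = -600/3800 ≈ -0.1579.
E_I = %ΔQ/%ΔI ≈ 0.177.
E_I ∈ (0,1): normal good (necessity).

0.177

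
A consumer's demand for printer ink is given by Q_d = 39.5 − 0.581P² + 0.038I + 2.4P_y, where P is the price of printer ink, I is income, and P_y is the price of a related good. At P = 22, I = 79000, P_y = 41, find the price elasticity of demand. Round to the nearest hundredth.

-0.20

At the given point, Q_d = 39.5 − 0.581(22)² + 0.038(79000) + 2.4(41) = 39.5 − 281.204 + 3002 + 98.4 = 2858.696.
∂Q_d/∂P = −2·0.581·P = -25.564, so E_p = -25.564·(22/2858.696) ≈ -0.20.
|E_p| < 1: demand is inelastic.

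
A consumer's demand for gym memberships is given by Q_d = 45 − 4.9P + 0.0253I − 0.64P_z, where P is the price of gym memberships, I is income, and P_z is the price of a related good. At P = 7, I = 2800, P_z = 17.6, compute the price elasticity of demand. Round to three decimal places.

At the given point, Q_d = 45 − 4.9(7) + 0.0253(2800) − 0.64(17.6) = 45 − 34.3 + 70.84 − 11.264 = 70.276.
∂Q_d/∂P = −4.9, so E_p = (−4.9)·(7/70.276) ≈ -0.488.
|E_p| < 1: demand is inelastic.

-0.488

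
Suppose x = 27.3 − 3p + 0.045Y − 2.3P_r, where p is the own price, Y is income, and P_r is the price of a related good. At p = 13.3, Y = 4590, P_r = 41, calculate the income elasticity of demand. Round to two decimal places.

2.07

At the given point, x = 27.3 − 3(13.3) + 0.045(4590) − 2.3(41) = 27.3 − 39.9 + 206.55 − 94.3 = 99.65.
∂x/∂Y = +0.045, so E_I = 0.045·(4590/99.65) ≈ 2.07.
E_I > 1: normal good (luxury).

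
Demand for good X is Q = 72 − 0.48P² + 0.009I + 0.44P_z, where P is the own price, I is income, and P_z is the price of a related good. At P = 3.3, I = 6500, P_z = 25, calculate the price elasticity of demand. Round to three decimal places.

First evaluate Q: 72 − 0.48(3.3)² + 0.009(6500) + 0.44(25) = 72 − 5.2272 + 58.5 + 11 = 136.2728.
∂Q/∂P = −2·0.48·P = -3.168, so E_p = -3.168·(3.3/136.2728) ≈ -0.077.
|E_p| < 1: demand is inelastic.

-0.077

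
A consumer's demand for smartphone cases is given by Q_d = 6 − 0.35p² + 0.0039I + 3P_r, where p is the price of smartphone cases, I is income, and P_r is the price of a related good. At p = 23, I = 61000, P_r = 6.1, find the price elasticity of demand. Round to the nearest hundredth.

-4.81

Q_d = 6 − 0.35(23)² + 0.0039(61000) + 3(6.1) = 6 − 185.15 + 237.9 + 18.3 = 77.05.
∂Q_d/∂p = −2·0.35·p = -16.1, so E_p = -16.1·(23/77.05) ≈ -4.81.
|E_p| > 1: demand is elastic.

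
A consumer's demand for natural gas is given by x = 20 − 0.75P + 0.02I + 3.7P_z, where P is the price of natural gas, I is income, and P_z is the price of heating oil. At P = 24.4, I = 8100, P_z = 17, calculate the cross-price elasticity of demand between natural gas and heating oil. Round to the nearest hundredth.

Substituting, x = 20 − 0.75(24.4) + 0.02(8100) + 3.7(17) = 20 − 18.3 + 162 + 62.9 = 226.6.
∂x/∂P_z = +3.7, so E_xy = 3.7·(17/226.6) ≈ 0.28.
E_xy > 0: the goods are substitutes.

0.28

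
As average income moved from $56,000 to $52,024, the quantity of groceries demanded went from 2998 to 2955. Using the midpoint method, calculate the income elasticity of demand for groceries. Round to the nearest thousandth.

%ΔQ = (2955 − 2998)/[(2998+2955)/2] = -43/2976.5 ≈ -0.0144.
%ΔI = (52,024 − 56,000)/[(56,000+52,024)/2] = -3976/54012 ≈ -0.0736.
E_I = %ΔQ/%ΔI ≈ 0.196.
E_I ∈ (0,1): normal good (necessity).

0.196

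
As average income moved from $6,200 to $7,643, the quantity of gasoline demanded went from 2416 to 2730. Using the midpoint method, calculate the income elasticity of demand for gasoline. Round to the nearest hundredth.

%ΔQ = (2730 − 2416)/[(2416+2730)/2] = 314/2573 ≈ 0.1220.
%ΔI = (7,643 − 6,200)/[(6,200+7,643)/2] = 1443/6921.5 ≈ 0.2085.
E_I = %ΔQ/%ΔI ≈ 0.59.
E_I ∈ (0,1): normal good (necessity).

0.59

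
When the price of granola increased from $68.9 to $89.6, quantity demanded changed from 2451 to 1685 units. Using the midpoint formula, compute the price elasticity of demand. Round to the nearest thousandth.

-1.418

%Δq = (1685 − 2451)/[(2451 + 1685)/2] = -766/2068 ≈ -0.3704.
%Δp = (89.6 − 68.9)/[(68.9 + 89.6)/2] = 20.7/79.25 ≈ 0.2612.
Arc elasticity E = %Δq/%Δp ≈ -0.3704/0.2612 ≈ -1.418.
|E| > 1: demand is elastic over this range.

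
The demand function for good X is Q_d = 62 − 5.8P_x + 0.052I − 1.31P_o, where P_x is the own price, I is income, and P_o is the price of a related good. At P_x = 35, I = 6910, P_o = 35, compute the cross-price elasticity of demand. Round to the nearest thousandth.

-0.266

At the given point, Q_d = 62 − 5.8(35) + 0.052(6910) − 1.31(35) = 62 − 203 + 359.32 − 45.85 = 172.47.
∂Q_d/∂P_o = −1.31, so E_xy = -1.31·(35/172.47) ≈ -0.266.
E_xy < 0: the goods are complements.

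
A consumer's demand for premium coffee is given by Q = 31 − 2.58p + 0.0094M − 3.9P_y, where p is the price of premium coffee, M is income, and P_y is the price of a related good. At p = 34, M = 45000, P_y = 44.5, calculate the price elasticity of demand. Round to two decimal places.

Substituting, Q = 31 − 2.58(34) + 0.0094(45000) − 3.9(44.5) = 31 − 87.72 + 423 − 173.55 = 192.73.
∂Q/∂p = −2.58, so E_p = (−2.58)·(34/192.73) ≈ -0.46.
|E_p| < 1: demand is inelastic.

-0.46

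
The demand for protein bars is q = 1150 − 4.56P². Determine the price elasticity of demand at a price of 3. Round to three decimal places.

At P = 3, q = 1108.96.
dq/dP = −2·4.56·P = −27.36.
Point elasticity E = (dq/dP)·(P/q) = -27.36 × 3/1108.96 ≈ -0.074.
|E| < 1, so demand is inelastic at this price.

-0.074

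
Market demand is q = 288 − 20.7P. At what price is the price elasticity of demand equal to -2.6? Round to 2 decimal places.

10.05

Set −bP/(a − bP) = −2.6 ⇒ bP = 2.6(a − bP) ⇒ bP(1+2.6) = 2.6·a.
P = 2.6·288/(20.7·3.6) ≈ 10.05.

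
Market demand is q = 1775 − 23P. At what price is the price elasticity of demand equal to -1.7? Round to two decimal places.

Set −bP/(a − bP) = −1.7 ⇒ bP = 1.7(a − bP) ⇒ bP(1+1.7) = 1.7·a.
P = 1.7·1775/(23·2.7) ≈ 48.59.

48.59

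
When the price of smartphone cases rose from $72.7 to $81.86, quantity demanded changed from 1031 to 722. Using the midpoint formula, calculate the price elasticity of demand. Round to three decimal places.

-2.974

%ΔQ = (722 − 1031)/[(1031 + 722)/2] = -309/876.5 ≈ -0.3525.
%Δp = (81.86 − 72.7)/[(72.7 + 81.86)/2] = 9.16/77.28 ≈ 0.1185.
Arc elasticity E = %ΔQ/%Δp ≈ -0.3525/0.1185 ≈ -2.974.
|E| > 1: demand is elastic over this range.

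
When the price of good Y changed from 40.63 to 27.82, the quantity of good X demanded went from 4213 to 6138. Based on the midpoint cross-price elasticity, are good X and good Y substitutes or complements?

complements

%ΔQ_x = (6138 − 4213)/[(4213+6138)/2] = 1925/5175.5 ≈ 0.3719.
%ΔP_y = (27.82 − 40.63)/[(40.63+27.82)/2] ≈ -0.3743.
E_xy = 0.3719/-0.3743 ≈ -0.994.
E_xy < 0, so the goods are complements.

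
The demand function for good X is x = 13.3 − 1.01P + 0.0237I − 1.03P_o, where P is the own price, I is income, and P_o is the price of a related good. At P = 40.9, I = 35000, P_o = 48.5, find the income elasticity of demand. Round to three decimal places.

At the given point, x = 13.3 − 1.01(40.9) + 0.0237(35000) − 1.03(48.5) = 13.3 − 41.309 + 829.5 − 49.955 = 751.536.
∂x/∂I = +0.0237, so E_I = 0.0237·(35000/751.536) ≈ 1.104.
E_I > 1: normal good (luxury).

1.104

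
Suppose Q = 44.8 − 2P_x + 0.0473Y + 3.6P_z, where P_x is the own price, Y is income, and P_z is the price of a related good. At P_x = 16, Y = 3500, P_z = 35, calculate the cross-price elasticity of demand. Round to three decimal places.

0.414

Substituting, Q = 44.8 − 2(16) + 0.0473(3500) + 3.6(35) = 44.8 − 32 + 165.55 + 126 = 304.35.
∂Q/∂P_z = +3.6, so E_xy = 3.6·(35/304.35) ≈ 0.414.
E_xy > 0: the goods are substitutes.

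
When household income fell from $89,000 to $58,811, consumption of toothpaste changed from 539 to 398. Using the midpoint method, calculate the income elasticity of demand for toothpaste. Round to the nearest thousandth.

0.737

%ΔQ = (398 − 539)/[(539+398)/2] = -141/468.5 ≈ -0.3010.
%ΔI = (58,811 − 89,000)/[(89,000+58,811)/2] = -30189/73905.5 ≈ -0.4085.
E_I = %ΔQ/%ΔI ≈ 0.737.
E_I ∈ (0,1): normal good (necessity).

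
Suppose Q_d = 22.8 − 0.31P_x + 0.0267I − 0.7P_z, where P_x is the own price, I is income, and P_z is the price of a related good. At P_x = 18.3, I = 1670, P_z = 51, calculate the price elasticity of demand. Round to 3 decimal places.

-0.218

First evaluate Q_d: 22.8 − 0.31(18.3) + 0.0267(1670) − 0.7(51) = 22.8 − 5.673 + 44.589 − 35.7 = 26.016.
∂Q_d/∂P_x = −0.31, so E_p = (−0.31)·(18.3/26.016) ≈ -0.218.
|E_p| < 1: demand is inelastic.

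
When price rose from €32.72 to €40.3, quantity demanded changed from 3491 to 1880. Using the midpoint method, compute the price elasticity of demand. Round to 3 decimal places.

-2.889

%ΔQ = (1880 − 3491)/[(3491 + 1880)/2] = -1611/2685.5 ≈ -0.5999.
%ΔP = (40.3 − 32.72)/[(32.72 + 40.3)/2] = 7.58/36.51 ≈ 0.2076.
Arc elasticity E = %ΔQ/%ΔP ≈ -0.5999/0.2076 ≈ -2.889.
|E| > 1: demand is elastic over this range.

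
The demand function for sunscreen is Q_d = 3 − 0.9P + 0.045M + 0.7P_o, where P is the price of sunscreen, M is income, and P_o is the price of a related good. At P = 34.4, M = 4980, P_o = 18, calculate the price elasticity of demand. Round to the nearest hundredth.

First evaluate Q_d: 3 − 0.9(34.4) + 0.045(4980) + 0.7(18) = 3 − 30.96 + 224.1 + 12.6 = 208.74.
∂Q_d/∂P = −0.9, so E_p = (−0.9)·(34.4/208.74) ≈ -0.15.
|E_p| < 1: demand is inelastic.

-0.15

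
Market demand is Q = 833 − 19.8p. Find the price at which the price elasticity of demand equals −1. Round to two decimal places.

21.04

For linear demand Q = a − bp, E = −bp/(a − bp). |E| = 1 ⇒ bp = a − bp ⇒ p = a/(2b).
p = 833/(2·19.8) ≈ 21.04.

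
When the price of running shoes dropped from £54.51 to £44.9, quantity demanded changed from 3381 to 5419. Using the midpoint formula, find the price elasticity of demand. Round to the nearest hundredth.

%Δq = (5419 − 3381)/[(3381 + 5419)/2] = 2038/4400 ≈ 0.4632.
%ΔP = (44.9 − 54.51)/[(54.51 + 44.9)/2] = -9.61/49.705 ≈ -0.1933.
Arc elasticity E = %Δq/%ΔP ≈ 0.4632/-0.1933 ≈ -2.40.
|E| > 1: demand is elastic over this range.

-2.40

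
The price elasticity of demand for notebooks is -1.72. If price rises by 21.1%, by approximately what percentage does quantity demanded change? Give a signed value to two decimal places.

-36.29

%ΔQ ≈ E × %ΔP = (-1.72) × (21.1%) ≈ -36.29%.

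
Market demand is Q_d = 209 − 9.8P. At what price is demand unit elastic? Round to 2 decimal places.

10.66

For linear demand Q_d = a − bP, E = −bP/(a − bP). |E| = 1 ⇒ bP = a − bP ⇒ P = a/(2b).
P = 209/(2·9.8) ≈ 10.66.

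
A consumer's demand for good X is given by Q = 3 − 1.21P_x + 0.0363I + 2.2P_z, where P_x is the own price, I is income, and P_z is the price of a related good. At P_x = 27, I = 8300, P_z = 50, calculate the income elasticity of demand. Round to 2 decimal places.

0.79

Evaluating quantity at (P_x, I, P_z) gives Q = 3 − 1.21(27) + 0.0363(8300) + 2.2(50) = 3 − 32.67 + 301.29 + 110 = 381.62.
∂Q/∂I = +0.0363, so E_I = 0.0363·(8300/381.62) ≈ 0.79.
E_I ∈ (0,1): normal good (necessity).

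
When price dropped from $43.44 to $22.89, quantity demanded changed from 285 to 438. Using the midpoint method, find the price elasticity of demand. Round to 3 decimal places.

%ΔQ = (438 − 285)/[(285 + 438)/2] = 153/361.5 ≈ 0.4232.
%ΔP = (22.89 − 43.44)/[(43.44 + 22.89)/2] = -20.55/33.165 ≈ -0.6196.
Arc elasticity E = %ΔQ/%ΔP ≈ 0.4232/-0.6196 ≈ -0.683.
|E| < 1: demand is inelastic over this range.

-0.683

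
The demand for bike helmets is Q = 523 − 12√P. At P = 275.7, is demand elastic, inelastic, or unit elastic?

At P = 275.7, Q = 323.7494.
dQ/dP = −12/(2√P) = −12/(2·16.6042).
Point elasticity E = (dQ/dP)·(P/Q) = -0.3614 × 275.7/323.7494 ≈ -0.308.
|E| ≈ 0.308 < 1, so demand is inelastic.

inelastic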